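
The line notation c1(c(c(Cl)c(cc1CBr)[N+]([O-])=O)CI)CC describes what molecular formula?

C10H10BrClINO2

Heavy atoms from the SMILES: 1 Br, 10 C, 1 Cl, 1 I, 1 N, 2 O.
Implicit hydrogens by atom environment:
  5 × C (aromatic): no H
  3 × C: 2 H each → 6
  1 × Br: no H
  1 × C: 3 H
  1 × C (aromatic): 1 H
  1 × Cl: no H
  1 × I: no H
  1 × N (charge +1): no H
  1 × O: no H
  1 × O (charge -1): no H
  Total hydrogens = 10.
Molecular formula: C10H10BrClINO2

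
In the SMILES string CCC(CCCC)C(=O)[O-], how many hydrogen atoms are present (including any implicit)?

Hydrogens are implicit in SMILES; fill each atom to its normal valence:
  4 × C: 2 H each → 8
  2 × C: 3 H each → 6
  1 × C: 1 H
  1 × C: no H
  1 × O: no H
  1 × O (charge -1): no H
  Total hydrogens = 15.

15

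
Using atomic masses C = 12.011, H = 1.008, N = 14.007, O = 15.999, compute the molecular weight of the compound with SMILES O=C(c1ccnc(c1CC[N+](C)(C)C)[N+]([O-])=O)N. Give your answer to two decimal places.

253.28

Molecular formula: C11H17N4O3+.
M = 11×12.011 + 17×1.008 + 4×14.007 + 3×15.999 = 253.28 g/mol.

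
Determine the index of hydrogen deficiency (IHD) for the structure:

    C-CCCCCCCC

0

Molecular formula from the SMILES: C9H20.
DoU = (2C + 2 + N − H − X)/2 = (2·9 + 2 + 0 − 20 − 0)/2 = 0/2 = 0.
(Structurally: 0 ring(s) + 0 π bond(s) = 0.)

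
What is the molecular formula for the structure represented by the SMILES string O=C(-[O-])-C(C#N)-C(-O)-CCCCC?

C9H14NO3-

Heavy atoms from the SMILES: 9 C, 1 N, 3 O.
Implicit hydrogens by atom environment:
  4 × C: 2 H each → 8
  2 × C: 1 H each → 2
  2 × C: no H
  1 × C: 3 H
  1 × N: no H
  1 × O: 1 H
  1 × O: no H
  1 × O (charge -1): no H
  Total hydrogens = 14.
Net charge -1.
Molecular formula: C9H14NO3-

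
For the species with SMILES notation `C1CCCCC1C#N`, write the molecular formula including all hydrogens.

C7H11N

Heavy atoms from the SMILES: 7 C, 1 N.
Implicit hydrogens by atom environment:
  5 × C: 2 H each → 10
  1 × C: 1 H
  1 × C: no H
  1 × N: no H
  Total hydrogens = 11.
Molecular formula: C7H11N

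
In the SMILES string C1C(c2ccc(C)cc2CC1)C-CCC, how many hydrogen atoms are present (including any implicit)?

22

Hydrogens are implicit in SMILES; fill each atom to its normal valence:
  6 × C: 2 H each → 12
  3 × C (aromatic): 1 H each → 3
  3 × C (aromatic): no H
  2 × C: 3 H each → 6
  1 × C: 1 H
  Total hydrogens = 22.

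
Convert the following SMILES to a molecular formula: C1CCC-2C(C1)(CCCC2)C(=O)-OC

Heavy atoms from the SMILES: 12 C, 2 O.
Implicit hydrogens by atom environment:
  8 × C: 2 H each → 16
  2 × C: no H
  2 × O: no H
  1 × C: 3 H
  1 × C: 1 H
  Total hydrogens = 20.
Molecular formula: C12H20O2

C12H20O2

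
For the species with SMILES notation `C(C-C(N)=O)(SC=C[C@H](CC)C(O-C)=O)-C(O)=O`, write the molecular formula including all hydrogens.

C11H17NO5S

Heavy atoms from the SMILES: 11 C, 1 N, 5 O, 1 S.
Implicit hydrogens by atom environment:
  4 × C: 1 H each → 4
  4 × O: no H
  3 × C: no H
  2 × C: 3 H each → 6
  2 × C: 2 H each → 4
  1 × N: 2 H
  1 × O: 1 H
  1 × S: no H
  Total hydrogens = 17.
Molecular formula: C11H17NO5S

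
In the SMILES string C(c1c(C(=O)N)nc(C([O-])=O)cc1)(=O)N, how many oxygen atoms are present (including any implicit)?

4

The symbol for oxygen appears 4 times in the SMILES.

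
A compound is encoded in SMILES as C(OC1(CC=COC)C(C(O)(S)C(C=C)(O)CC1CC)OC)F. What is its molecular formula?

C16H27FO5S

Heavy atoms from the SMILES: 16 C, 1 F, 5 O, 1 S.
Implicit hydrogens by atom environment:
  5 × C: 2 H each → 10
  5 × C: 1 H each → 5
  3 × C: 3 H each → 9
  3 × C: no H
  3 × O: no H
  2 × O: 1 H each → 2
  1 × F: no H
  1 × S: 1 H
  Total hydrogens = 27.
Molecular formula: C16H27FO5S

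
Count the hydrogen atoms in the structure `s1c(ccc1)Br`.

3

Hydrogens are implicit in SMILES; fill each atom to its normal valence:
  3 × C (aromatic): 1 H each → 3
  1 × Br: no H
  1 × C (aromatic): no H
  1 × S (aromatic): no H
  Total hydrogens = 3.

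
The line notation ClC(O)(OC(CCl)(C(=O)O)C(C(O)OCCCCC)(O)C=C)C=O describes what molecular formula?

Heavy atoms from the SMILES: 14 C, 2 Cl, 8 O.
Implicit hydrogens by atom environment:
  6 × C: 2 H each → 12
  4 × C: no H
  4 × O: 1 H each → 4
  4 × O: no H
  3 × C: 1 H each → 3
  2 × Cl: no H
  1 × C: 3 H
  Total hydrogens = 22.
Molecular formula: C14H22Cl2O8

C14H22Cl2O8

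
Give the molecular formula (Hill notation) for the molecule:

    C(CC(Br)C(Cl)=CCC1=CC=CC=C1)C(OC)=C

Heavy atoms from the SMILES: 1 Br, 15 C, 1 Cl, 1 O.
Implicit hydrogens by atom environment:
  5 × C (aromatic): 1 H each → 5
  4 × C: 2 H each → 8
  2 × C: 1 H each → 2
  2 × C: no H
  1 × Br: no H
  1 × C: 3 H
  1 × C (aromatic): no H
  1 × Cl: no H
  1 × O: no H
  Total hydrogens = 18.
Molecular formula: C15H18BrClO

C15H18BrClO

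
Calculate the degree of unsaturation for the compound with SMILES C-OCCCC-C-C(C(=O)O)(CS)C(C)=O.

Molecular formula from the SMILES: C11H20O4S.
DoU = (2C + 2 + N − H − X)/2 = (2·11 + 2 + 0 − 20 − 0)/2 = 4/2 = 2.
(Structurally: 0 ring(s) + 2 π bond(s) = 2.)

2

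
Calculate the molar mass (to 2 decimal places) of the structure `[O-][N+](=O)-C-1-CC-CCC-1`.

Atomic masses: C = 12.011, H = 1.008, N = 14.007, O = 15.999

129.16

Molecular formula: C6H11NO2.
M = 6×12.011 + 11×1.008 + 1×14.007 + 2×15.999 = 129.16 g/mol.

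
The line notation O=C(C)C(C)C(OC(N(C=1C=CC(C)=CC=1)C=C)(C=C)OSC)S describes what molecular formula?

C18H25NO3S2

Heavy atoms from the SMILES: 18 C, 1 N, 3 O, 2 S.
Implicit hydrogens by atom environment:
  4 × C: 3 H each → 12
  4 × C: 1 H each → 4
  4 × C (aromatic): 1 H each → 4
  3 × O: no H
  2 × C: 2 H each → 4
  2 × C: no H
  2 × C (aromatic): no H
  1 × N: no H
  1 × S: 1 H
  1 × S: no H
  Total hydrogens = 25.
Molecular formula: C18H25NO3S2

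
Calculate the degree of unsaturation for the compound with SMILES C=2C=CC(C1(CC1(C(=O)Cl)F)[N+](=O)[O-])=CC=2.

7

Molecular formula from the SMILES: C10H7ClFNO3.
DoU = (2C + 2 + N − H − X)/2 = (2·10 + 2 + 1 − 7 − 2)/2 = 14/2 = 7.
(Structurally: 2 ring(s) + 5 π bond(s) = 7.)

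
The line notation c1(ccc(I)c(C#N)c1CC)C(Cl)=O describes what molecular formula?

Heavy atoms from the SMILES: 10 C, 1 Cl, 1 I, 1 N, 1 O.
Implicit hydrogens by atom environment:
  4 × C (aromatic): no H
  2 × C (aromatic): 1 H each → 2
  2 × C: no H
  1 × C: 3 H
  1 × C: 2 H
  1 × Cl: no H
  1 × I: no H
  1 × N: no H
  1 × O: no H
  Total hydrogens = 7.
Molecular formula: C10H7ClINO

C10H7ClINO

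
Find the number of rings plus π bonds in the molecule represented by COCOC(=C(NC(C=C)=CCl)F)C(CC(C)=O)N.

Molecular formula from the SMILES: C12H18ClFN2O3.
DoU = (2C + 2 + N − H − X)/2 = (2·12 + 2 + 2 − 18 − 2)/2 = 8/2 = 4.
(Structurally: 0 ring(s) + 4 π bond(s) = 4.)

4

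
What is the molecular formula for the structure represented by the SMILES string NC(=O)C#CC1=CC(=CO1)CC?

C9H9NO2

Heavy atoms from the SMILES: 9 C, 1 N, 2 O.
Implicit hydrogens by atom environment:
  3 × C: no H
  2 × C (aromatic): 1 H each → 2
  2 × C (aromatic): no H
  1 × C: 3 H
  1 × C: 2 H
  1 × N: 2 H
  1 × O (aromatic): no H
  1 × O: no H
  Total hydrogens = 9.
Molecular formula: C9H9NO2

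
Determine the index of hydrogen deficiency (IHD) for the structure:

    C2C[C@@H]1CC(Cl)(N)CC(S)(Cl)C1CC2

2

Molecular formula from the SMILES: C10H17Cl2NS.
DoU = (2C + 2 + N − H − X)/2 = (2·10 + 2 + 1 − 17 − 2)/2 = 4/2 = 2.
(Structurally: 2 ring(s) + 0 π bond(s) = 2.)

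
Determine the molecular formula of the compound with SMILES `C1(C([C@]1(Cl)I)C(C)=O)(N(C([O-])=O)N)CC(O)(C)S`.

C9H13ClIN2O4S-

Heavy atoms from the SMILES: 9 C, 1 Cl, 1 I, 2 N, 4 O, 1 S.
Implicit hydrogens by atom environment:
  5 × C: no H
  2 × C: 3 H each → 6
  2 × O: no H
  1 × C: 2 H
  1 × C: 1 H
  1 × Cl: no H
  1 × I: no H
  1 × N: 2 H
  1 × N: no H
  1 × O: 1 H
  1 × O (charge -1): no H
  1 × S: 1 H
  Total hydrogens = 13.
Net charge -1.
Molecular formula: C9H13ClIN2O4S-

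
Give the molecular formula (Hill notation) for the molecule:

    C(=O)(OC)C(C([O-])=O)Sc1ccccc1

C10H9O4S-

Heavy atoms from the SMILES: 10 C, 4 O, 1 S.
Implicit hydrogens by atom environment:
  5 × C (aromatic): 1 H each → 5
  3 × O: no H
  2 × C: no H
  1 × C: 3 H
  1 × C: 1 H
  1 × C (aromatic): no H
  1 × O (charge -1): no H
  1 × S: no H
  Total hydrogens = 9.
Net charge -1.
Molecular formula: C10H9O4S-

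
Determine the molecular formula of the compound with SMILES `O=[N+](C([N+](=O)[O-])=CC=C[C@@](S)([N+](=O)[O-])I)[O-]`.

C5H4IN3O6S

Heavy atoms from the SMILES: 5 C, 1 I, 3 N, 6 O, 1 S.
Implicit hydrogens by atom environment:
  3 × C: 1 H each → 3
  3 × N (charge +1): no H
  3 × O: no H
  3 × O (charge -1): no H
  2 × C: no H
  1 × I: no H
  1 × S: 1 H
  Total hydrogens = 4.
Molecular formula: C5H4IN3O6S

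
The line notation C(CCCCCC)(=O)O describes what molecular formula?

C7H14O2

Heavy atoms from the SMILES: 7 C, 2 O.
Implicit hydrogens by atom environment:
  5 × C: 2 H each → 10
  1 × C: 3 H
  1 × C: no H
  1 × O: 1 H
  1 × O: no H
  Total hydrogens = 14.
Molecular formula: C7H14O2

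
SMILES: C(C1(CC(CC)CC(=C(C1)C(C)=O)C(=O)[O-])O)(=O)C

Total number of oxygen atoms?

5

The symbol for oxygen appears 5 times in the SMILES.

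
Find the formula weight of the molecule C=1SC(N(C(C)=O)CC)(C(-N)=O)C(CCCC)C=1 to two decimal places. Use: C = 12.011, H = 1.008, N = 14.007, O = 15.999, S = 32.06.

Molecular formula: C13H22N2O2S.
M = 13×12.011 + 22×1.008 + 2×14.007 + 2×15.999 + 1×32.06 = 270.39 g/mol.

270.39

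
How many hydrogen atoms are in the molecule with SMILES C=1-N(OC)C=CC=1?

Hydrogens are implicit in SMILES; fill each atom to its normal valence:
  4 × C (aromatic): 1 H each → 4
  1 × C: 3 H
  1 × N (aromatic): no H
  1 × O: no H
  Total hydrogens = 7.

7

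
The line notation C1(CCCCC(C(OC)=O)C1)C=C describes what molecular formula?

C11H18O2

Heavy atoms from the SMILES: 11 C, 2 O.
Implicit hydrogens by atom environment:
  6 × C: 2 H each → 12
  3 × C: 1 H each → 3
  2 × O: no H
  1 × C: 3 H
  1 × C: no H
  Total hydrogens = 18.
Molecular formula: C11H18O2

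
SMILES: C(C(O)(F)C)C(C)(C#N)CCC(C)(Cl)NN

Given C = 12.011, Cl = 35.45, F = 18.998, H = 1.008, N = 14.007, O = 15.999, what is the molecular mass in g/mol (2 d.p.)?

251.73

Molecular formula: C10H19ClFN3O.
M = 10×12.011 + 1×35.45 + 1×18.998 + 19×1.008 + 3×14.007 + 1×15.999 = 251.73 g/mol.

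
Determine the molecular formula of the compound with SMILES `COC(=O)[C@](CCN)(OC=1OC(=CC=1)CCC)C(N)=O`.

C13H20N2O5

Heavy atoms from the SMILES: 13 C, 2 N, 5 O.
Implicit hydrogens by atom environment:
  4 × C: 2 H each → 8
  4 × O: no H
  3 × C: no H
  2 × C: 3 H each → 6
  2 × C (aromatic): 1 H each → 2
  2 × C (aromatic): no H
  2 × N: 2 H each → 4
  1 × O (aromatic): no H
  Total hydrogens = 20.
Molecular formula: C13H20N2O5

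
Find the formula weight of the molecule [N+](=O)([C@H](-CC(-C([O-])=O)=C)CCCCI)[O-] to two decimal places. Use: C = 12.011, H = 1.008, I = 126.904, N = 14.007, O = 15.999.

326.11

Molecular formula: C9H13INO4-.
M = 9×12.011 + 13×1.008 + 1×126.904 + 1×14.007 + 4×15.999 = 326.11 g/mol.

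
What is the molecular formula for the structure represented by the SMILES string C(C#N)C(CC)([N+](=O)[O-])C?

C6H10N2O2

Heavy atoms from the SMILES: 6 C, 2 N, 2 O.
Implicit hydrogens by atom environment:
  2 × C: 3 H each → 6
  2 × C: 2 H each → 4
  2 × C: no H
  1 × N (charge +1): no H
  1 × N: no H
  1 × O: no H
  1 × O (charge -1): no H
  Total hydrogens = 10.
Molecular formula: C6H10N2O2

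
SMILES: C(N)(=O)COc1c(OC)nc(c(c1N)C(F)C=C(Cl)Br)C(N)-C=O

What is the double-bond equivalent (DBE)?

Molecular formula from the SMILES: C13H15BrClFN4O4.
DoU = (2C + 2 + N − H − X)/2 = (2·13 + 2 + 4 − 15 − 3)/2 = 14/2 = 7.
(Structurally: 1 ring(s) + 6 π bond(s) = 7.)

7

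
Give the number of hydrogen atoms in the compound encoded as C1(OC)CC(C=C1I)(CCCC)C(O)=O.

Hydrogens are implicit in SMILES; fill each atom to its normal valence:
  4 × C: 2 H each → 8
  3 × C: no H
  2 × C: 3 H each → 6
  2 × C: 1 H each → 2
  2 × O: no H
  1 × I: no H
  1 × O: 1 H
  Total hydrogens = 17.

17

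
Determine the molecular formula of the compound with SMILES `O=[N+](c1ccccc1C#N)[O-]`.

C7H4N2O2

Heavy atoms from the SMILES: 7 C, 2 N, 2 O.
Implicit hydrogens by atom environment:
  4 × C (aromatic): 1 H each → 4
  2 × C (aromatic): no H
  1 × C: no H
  1 × N: no H
  1 × N (charge +1): no H
  1 × O: no H
  1 × O (charge -1): no H
  Total hydrogens = 4.
Molecular formula: C7H4N2O2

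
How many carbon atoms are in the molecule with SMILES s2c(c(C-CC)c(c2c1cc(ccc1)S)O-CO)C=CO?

16

The symbol for carbon appears 16 times in the SMILES. Lowercase c denotes aromatic carbon and counts toward C.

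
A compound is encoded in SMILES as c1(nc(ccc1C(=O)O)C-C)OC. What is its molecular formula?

Heavy atoms from the SMILES: 9 C, 1 N, 3 O.
Implicit hydrogens by atom environment:
  3 × C (aromatic): no H
  2 × C: 3 H each → 6
  2 × C (aromatic): 1 H each → 2
  2 × O: no H
  1 × C: 2 H
  1 × C: no H
  1 × N (aromatic): no H
  1 × O: 1 H
  Total hydrogens = 11.
Molecular formula: C9H11NO3

C9H11NO3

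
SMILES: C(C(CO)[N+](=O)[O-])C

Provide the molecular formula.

C4H9NO3

Heavy atoms from the SMILES: 4 C, 1 N, 3 O.
Implicit hydrogens by atom environment:
  2 × C: 2 H each → 4
  1 × C: 3 H
  1 × C: 1 H
  1 × N (charge +1): no H
  1 × O: 1 H
  1 × O: no H
  1 × O (charge -1): no H
  Total hydrogens = 9.
Molecular formula: C4H9NO3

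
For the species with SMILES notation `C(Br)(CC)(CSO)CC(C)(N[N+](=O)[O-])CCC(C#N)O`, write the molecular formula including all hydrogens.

C11H20BrN3O4S

Heavy atoms from the SMILES: 1 Br, 11 C, 3 N, 4 O, 1 S.
Implicit hydrogens by atom environment:
  5 × C: 2 H each → 10
  3 × C: no H
  2 × C: 3 H each → 6
  2 × O: 1 H each → 2
  1 × Br: no H
  1 × C: 1 H
  1 × N: 1 H
  1 × N: no H
  1 × N (charge +1): no H
  1 × O: no H
  1 × O (charge -1): no H
  1 × S: no H
  Total hydrogens = 20.
Molecular formula: C11H20BrN3O4S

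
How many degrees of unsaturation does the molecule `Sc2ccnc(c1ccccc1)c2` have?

8

Molecular formula from the SMILES: C11H9NS.
DoU = (2C + 2 + N − H − X)/2 = (2·11 + 2 + 1 − 9 − 0)/2 = 16/2 = 8.
(Structurally: 2 ring(s) + 6 π bond(s) = 8.)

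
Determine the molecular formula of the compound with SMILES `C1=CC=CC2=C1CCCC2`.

Heavy atoms from the SMILES: 10 C.
Implicit hydrogens by atom environment:
  4 × C: 2 H each → 8
  4 × C (aromatic): 1 H each → 4
  2 × C (aromatic): no H
  Total hydrogens = 12.
Molecular formula: C10H12

C10H12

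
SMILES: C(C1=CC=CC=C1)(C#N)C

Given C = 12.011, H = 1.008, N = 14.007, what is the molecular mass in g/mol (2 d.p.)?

131.18

Molecular formula: C9H9N.
M = 9×12.011 + 9×1.008 + 1×14.007 = 131.18 g/mol.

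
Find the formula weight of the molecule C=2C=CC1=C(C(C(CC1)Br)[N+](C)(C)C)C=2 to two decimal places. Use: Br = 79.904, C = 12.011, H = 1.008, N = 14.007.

269.21

Molecular formula: C13H19BrN+.
M = 1×79.904 + 13×12.011 + 19×1.008 + 1×14.007 = 269.21 g/mol.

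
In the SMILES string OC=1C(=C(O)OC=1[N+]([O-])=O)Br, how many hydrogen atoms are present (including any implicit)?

2

Hydrogens are implicit in SMILES; fill each atom to its normal valence:
  4 × C (aromatic): no H
  2 × O: 1 H each → 2
  1 × Br: no H
  1 × N (charge +1): no H
  1 × O (aromatic): no H
  1 × O: no H
  1 × O (charge -1): no H
  Total hydrogens = 2.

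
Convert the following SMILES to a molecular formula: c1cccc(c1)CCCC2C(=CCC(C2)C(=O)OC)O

Heavy atoms from the SMILES: 17 C, 3 O.
Implicit hydrogens by atom environment:
  5 × C: 2 H each → 10
  5 × C (aromatic): 1 H each → 5
  3 × C: 1 H each → 3
  2 × C: no H
  2 × O: no H
  1 × C: 3 H
  1 × C (aromatic): no H
  1 × O: 1 H
  Total hydrogens = 22.
Molecular formula: C17H22O3

C17H22O3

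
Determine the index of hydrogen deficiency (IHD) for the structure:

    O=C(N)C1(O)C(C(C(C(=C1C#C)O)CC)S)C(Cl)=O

6

Molecular formula from the SMILES: C12H14ClNO4S.
DoU = (2C + 2 + N − H − X)/2 = (2·12 + 2 + 1 − 14 − 1)/2 = 12/2 = 6.
(Structurally: 1 ring(s) + 5 π bond(s) = 6.)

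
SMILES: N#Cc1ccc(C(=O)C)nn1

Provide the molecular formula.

C7H5N3O

Heavy atoms from the SMILES: 7 C, 3 N, 1 O.
Implicit hydrogens by atom environment:
  2 × C (aromatic): 1 H each → 2
  2 × C (aromatic): no H
  2 × C: no H
  2 × N (aromatic): no H
  1 × C: 3 H
  1 × N: no H
  1 × O: no H
  Total hydrogens = 5.
Molecular formula: C7H5N3O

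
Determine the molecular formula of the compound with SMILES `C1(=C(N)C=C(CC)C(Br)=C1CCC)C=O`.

C12H16BrNO

Heavy atoms from the SMILES: 1 Br, 12 C, 1 N, 1 O.
Implicit hydrogens by atom environment:
  5 × C (aromatic): no H
  3 × C: 2 H each → 6
  2 × C: 3 H each → 6
  1 × Br: no H
  1 × C (aromatic): 1 H
  1 × C: 1 H
  1 × N: 2 H
  1 × O: no H
  Total hydrogens = 16.
Molecular formula: C12H16BrNO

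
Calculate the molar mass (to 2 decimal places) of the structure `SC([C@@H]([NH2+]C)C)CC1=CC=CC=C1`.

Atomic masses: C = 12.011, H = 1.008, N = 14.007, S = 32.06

Molecular formula: C11H18NS+.
M = 11×12.011 + 18×1.008 + 1×14.007 + 1×32.06 = 196.33 g/mol.

196.33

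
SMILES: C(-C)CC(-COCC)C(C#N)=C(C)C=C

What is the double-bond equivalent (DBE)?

4

Molecular formula from the SMILES: C13H21NO.
DoU = (2C + 2 + N − H − X)/2 = (2·13 + 2 + 1 − 21 − 0)/2 = 8/2 = 4.
(Structurally: 0 ring(s) + 4 π bond(s) = 4.)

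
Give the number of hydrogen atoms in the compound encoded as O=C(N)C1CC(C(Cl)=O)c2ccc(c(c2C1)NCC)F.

16

Hydrogens are implicit in SMILES; fill each atom to its normal valence:
  4 × C (aromatic): no H
  3 × C: 2 H each → 6
  2 × C (aromatic): 1 H each → 2
  2 × C: 1 H each → 2
  2 × C: no H
  2 × O: no H
  1 × C: 3 H
  1 × Cl: no H
  1 × F: no H
  1 × N: 2 H
  1 × N: 1 H
  Total hydrogens = 16.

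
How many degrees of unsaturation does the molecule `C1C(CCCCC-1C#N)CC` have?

Molecular formula from the SMILES: C10H17N.
DoU = (2C + 2 + N − H − X)/2 = (2·10 + 2 + 1 − 17 − 0)/2 = 6/2 = 3.
(Structurally: 1 ring(s) + 2 π bond(s) = 3.)

3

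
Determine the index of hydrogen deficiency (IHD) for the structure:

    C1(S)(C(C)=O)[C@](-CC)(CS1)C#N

4

Molecular formula from the SMILES: C8H11NOS2.
DoU = (2C + 2 + N − H − X)/2 = (2·8 + 2 + 1 − 11 − 0)/2 = 8/2 = 4.
(Structurally: 1 ring(s) + 3 π bond(s) = 4.)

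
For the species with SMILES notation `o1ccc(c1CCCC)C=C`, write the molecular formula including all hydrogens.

C10H14O

Heavy atoms from the SMILES: 10 C, 1 O.
Implicit hydrogens by atom environment:
  4 × C: 2 H each → 8
  2 × C (aromatic): 1 H each → 2
  2 × C (aromatic): no H
  1 × C: 3 H
  1 × C: 1 H
  1 × O (aromatic): no H
  Total hydrogens = 14.
Molecular formula: C10H14O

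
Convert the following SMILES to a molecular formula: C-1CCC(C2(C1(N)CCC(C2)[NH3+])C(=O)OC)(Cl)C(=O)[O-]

C13H21ClN2O4

Heavy atoms from the SMILES: 13 C, 1 Cl, 2 N, 4 O.
Implicit hydrogens by atom environment:
  6 × C: 2 H each → 12
  5 × C: no H
  3 × O: no H
  1 × C: 3 H
  1 × C: 1 H
  1 × Cl: no H
  1 × N (charge +1): 3 H
  1 × N: 2 H
  1 × O (charge -1): no H
  Total hydrogens = 21.
Molecular formula: C13H21ClN2O4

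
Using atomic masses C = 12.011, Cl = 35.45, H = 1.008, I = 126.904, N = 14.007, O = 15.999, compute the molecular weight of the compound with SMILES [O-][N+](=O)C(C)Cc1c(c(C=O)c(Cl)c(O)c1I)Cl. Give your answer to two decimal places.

Molecular formula: C10H8Cl2INO4.
M = 10×12.011 + 2×35.45 + 8×1.008 + 1×126.904 + 1×14.007 + 4×15.999 = 403.98 g/mol.

403.98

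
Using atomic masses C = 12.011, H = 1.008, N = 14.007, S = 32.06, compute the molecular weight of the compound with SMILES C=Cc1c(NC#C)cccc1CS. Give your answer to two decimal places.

189.28

Molecular formula: C11H11NS.
M = 11×12.011 + 11×1.008 + 1×14.007 + 1×32.06 = 189.28 g/mol.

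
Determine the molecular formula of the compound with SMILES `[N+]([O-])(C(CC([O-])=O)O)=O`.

Heavy atoms from the SMILES: 3 C, 1 N, 5 O.
Implicit hydrogens by atom environment:
  2 × O: no H
  2 × O (charge -1): no H
  1 × C: 2 H
  1 × C: 1 H
  1 × C: no H
  1 × N (charge +1): no H
  1 × O: 1 H
  Total hydrogens = 4.
Net charge -1.
Molecular formula: C3H4NO5-

C3H4NO5-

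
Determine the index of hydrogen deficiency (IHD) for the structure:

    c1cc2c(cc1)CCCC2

Molecular formula from the SMILES: C10H12.
DoU = (2C + 2 + N − H − X)/2 = (2·10 + 2 + 0 − 12 − 0)/2 = 10/2 = 5.
(Structurally: 2 ring(s) + 3 π bond(s) = 5.)

5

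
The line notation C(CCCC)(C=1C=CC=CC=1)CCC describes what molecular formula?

Heavy atoms from the SMILES: 14 C.
Implicit hydrogens by atom environment:
  5 × C: 2 H each → 10
  5 × C (aromatic): 1 H each → 5
  2 × C: 3 H each → 6
  1 × C: 1 H
  1 × C (aromatic): no H
  Total hydrogens = 22.
Molecular formula: C14H22

C14H22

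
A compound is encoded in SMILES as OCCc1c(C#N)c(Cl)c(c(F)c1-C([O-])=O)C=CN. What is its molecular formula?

C12H9ClFN2O3-

Heavy atoms from the SMILES: 12 C, 1 Cl, 1 F, 2 N, 3 O.
Implicit hydrogens by atom environment:
  6 × C (aromatic): no H
  2 × C: 2 H each → 4
  2 × C: 1 H each → 2
  2 × C: no H
  1 × Cl: no H
  1 × F: no H
  1 × N: 2 H
  1 × N: no H
  1 × O: 1 H
  1 × O: no H
  1 × O (charge -1): no H
  Total hydrogens = 9.
Net charge -1.
Molecular formula: C12H9ClFN2O3-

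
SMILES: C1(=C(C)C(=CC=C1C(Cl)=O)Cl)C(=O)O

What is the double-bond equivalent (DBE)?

6

Molecular formula from the SMILES: C9H6Cl2O3.
DoU = (2C + 2 + N − H − X)/2 = (2·9 + 2 + 0 − 6 − 2)/2 = 12/2 = 6.
(Structurally: 1 ring(s) + 5 π bond(s) = 6.)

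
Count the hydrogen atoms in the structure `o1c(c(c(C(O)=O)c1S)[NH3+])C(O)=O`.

6

Hydrogens are implicit in SMILES; fill each atom to its normal valence:
  4 × C (aromatic): no H
  2 × C: no H
  2 × O: 1 H each → 2
  2 × O: no H
  1 × N (charge +1): 3 H
  1 × O (aromatic): no H
  1 × S: 1 H
  Total hydrogens = 6.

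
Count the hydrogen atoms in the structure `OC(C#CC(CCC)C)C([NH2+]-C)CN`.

23

Hydrogens are implicit in SMILES; fill each atom to its normal valence:
  3 × C: 3 H each → 9
  3 × C: 2 H each → 6
  3 × C: 1 H each → 3
  2 × C: no H
  1 × N: 2 H
  1 × N (charge +1): 2 H
  1 × O: 1 H
  Total hydrogens = 23.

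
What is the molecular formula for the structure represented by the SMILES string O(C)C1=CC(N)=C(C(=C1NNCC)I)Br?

Heavy atoms from the SMILES: 1 Br, 9 C, 1 I, 3 N, 1 O.
Implicit hydrogens by atom environment:
  5 × C (aromatic): no H
  2 × C: 3 H each → 6
  2 × N: 1 H each → 2
  1 × Br: no H
  1 × C: 2 H
  1 × C (aromatic): 1 H
  1 × I: no H
  1 × N: 2 H
  1 × O: no H
  Total hydrogens = 13.
Molecular formula: C9H13BrIN3O

C9H13BrIN3O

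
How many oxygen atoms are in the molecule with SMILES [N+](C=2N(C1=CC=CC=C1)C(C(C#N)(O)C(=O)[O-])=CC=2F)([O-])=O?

The symbol for oxygen appears 5 times in the SMILES.

5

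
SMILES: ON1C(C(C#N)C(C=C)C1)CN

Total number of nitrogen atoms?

3

The symbol for nitrogen appears 3 times in the SMILES.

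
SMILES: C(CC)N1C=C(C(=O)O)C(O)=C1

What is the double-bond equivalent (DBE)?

4

Molecular formula from the SMILES: C8H11NO3.
DoU = (2C + 2 + N − H − X)/2 = (2·8 + 2 + 1 − 11 − 0)/2 = 8/2 = 4.
(Structurally: 1 ring(s) + 3 π bond(s) = 4.)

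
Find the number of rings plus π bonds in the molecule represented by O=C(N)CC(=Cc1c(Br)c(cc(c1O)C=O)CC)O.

Molecular formula from the SMILES: C13H14BrNO4.
DoU = (2C + 2 + N − H − X)/2 = (2·13 + 2 + 1 − 14 − 1)/2 = 14/2 = 7.
(Structurally: 1 ring(s) + 6 π bond(s) = 7.)

7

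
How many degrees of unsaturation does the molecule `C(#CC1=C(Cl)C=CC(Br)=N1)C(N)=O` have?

Molecular formula from the SMILES: C8H4BrClN2O.
DoU = (2C + 2 + N − H − X)/2 = (2·8 + 2 + 2 − 4 − 2)/2 = 14/2 = 7.
(Structurally: 1 ring(s) + 6 π bond(s) = 7.)

7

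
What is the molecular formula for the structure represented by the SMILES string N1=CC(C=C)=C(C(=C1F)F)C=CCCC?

Heavy atoms from the SMILES: 12 C, 2 F, 1 N.
Implicit hydrogens by atom environment:
  4 × C (aromatic): no H
  3 × C: 2 H each → 6
  3 × C: 1 H each → 3
  2 × F: no H
  1 × C: 3 H
  1 × C (aromatic): 1 H
  1 × N (aromatic): no H
  Total hydrogens = 13.
Molecular formula: C12H13F2N

C12H13F2N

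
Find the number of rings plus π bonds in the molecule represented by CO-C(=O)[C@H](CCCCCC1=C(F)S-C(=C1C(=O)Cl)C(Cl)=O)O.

6

Molecular formula from the SMILES: C14H15Cl2FO5S.
DoU = (2C + 2 + N − H − X)/2 = (2·14 + 2 + 0 − 15 − 3)/2 = 12/2 = 6.
(Structurally: 1 ring(s) + 5 π bond(s) = 6.)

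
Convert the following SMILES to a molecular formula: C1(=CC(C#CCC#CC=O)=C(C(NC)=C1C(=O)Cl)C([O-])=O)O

Heavy atoms from the SMILES: 15 C, 1 Cl, 1 N, 5 O.
Implicit hydrogens by atom environment:
  6 × C: no H
  5 × C (aromatic): no H
  3 × O: no H
  1 × C: 3 H
  1 × C: 2 H
  1 × C (aromatic): 1 H
  1 × C: 1 H
  1 × Cl: no H
  1 × N: 1 H
  1 × O: 1 H
  1 × O (charge -1): no H
  Total hydrogens = 9.
Net charge -1.
Molecular formula: C15H9ClNO5-

C15H9ClNO5-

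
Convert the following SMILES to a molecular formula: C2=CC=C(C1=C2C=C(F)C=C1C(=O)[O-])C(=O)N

Heavy atoms from the SMILES: 12 C, 1 F, 1 N, 3 O.
Implicit hydrogens by atom environment:
  5 × C (aromatic): 1 H each → 5
  5 × C (aromatic): no H
  2 × C: no H
  2 × O: no H
  1 × F: no H
  1 × N: 2 H
  1 × O (charge -1): no H
  Total hydrogens = 7.
Net charge -1.
Molecular formula: C12H7FNO3-

C12H7FNO3-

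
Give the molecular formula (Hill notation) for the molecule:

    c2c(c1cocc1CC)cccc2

Heavy atoms from the SMILES: 12 C, 1 O.
Implicit hydrogens by atom environment:
  7 × C (aromatic): 1 H each → 7
  3 × C (aromatic): no H
  1 × C: 3 H
  1 × C: 2 H
  1 × O (aromatic): no H
  Total hydrogens = 12.
Molecular formula: C12H12O

C12H12O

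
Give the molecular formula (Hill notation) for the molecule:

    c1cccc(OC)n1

C6H7NO

Heavy atoms from the SMILES: 6 C, 1 N, 1 O.
Implicit hydrogens by atom environment:
  4 × C (aromatic): 1 H each → 4
  1 × C: 3 H
  1 × C (aromatic): no H
  1 × N (aromatic): no H
  1 × O: no H
  Total hydrogens = 7.
Molecular formula: C6H7NO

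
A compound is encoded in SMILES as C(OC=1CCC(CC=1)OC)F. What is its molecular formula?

Heavy atoms from the SMILES: 8 C, 1 F, 2 O.
Implicit hydrogens by atom environment:
  4 × C: 2 H each → 8
  2 × C: 1 H each → 2
  2 × O: no H
  1 × C: 3 H
  1 × C: no H
  1 × F: no H
  Total hydrogens = 13.
Molecular formula: C8H13FO2

C8H13FO2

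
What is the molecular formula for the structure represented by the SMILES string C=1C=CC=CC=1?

Heavy atoms from the SMILES: 6 C.
Implicit hydrogens by atom environment:
  6 × C (aromatic): 1 H each → 6
  Total hydrogens = 6.
Molecular formula: C6H6

C6H6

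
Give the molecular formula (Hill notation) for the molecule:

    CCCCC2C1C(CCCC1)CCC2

Heavy atoms from the SMILES: 14 C.
Implicit hydrogens by atom environment:
  10 × C: 2 H each → 20
  3 × C: 1 H each → 3
  1 × C: 3 H
  Total hydrogens = 26.
Molecular formula: C14H26

C14H26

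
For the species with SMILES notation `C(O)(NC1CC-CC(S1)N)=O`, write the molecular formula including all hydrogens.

C6H12N2O2S

Heavy atoms from the SMILES: 6 C, 2 N, 2 O, 1 S.
Implicit hydrogens by atom environment:
  3 × C: 2 H each → 6
  2 × C: 1 H each → 2
  1 × C: no H
  1 × N: 2 H
  1 × N: 1 H
  1 × O: 1 H
  1 × O: no H
  1 × S: no H
  Total hydrogens = 12.
Molecular formula: C6H12N2O2S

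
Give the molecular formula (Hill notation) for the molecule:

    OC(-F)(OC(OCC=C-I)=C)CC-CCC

C11H18FIO3

Heavy atoms from the SMILES: 11 C, 1 F, 1 I, 3 O.
Implicit hydrogens by atom environment:
  6 × C: 2 H each → 12
  2 × C: 1 H each → 2
  2 × C: no H
  2 × O: no H
  1 × C: 3 H
  1 × F: no H
  1 × I: no H
  1 × O: 1 H
  Total hydrogens = 18.
Molecular formula: C11H18FIO3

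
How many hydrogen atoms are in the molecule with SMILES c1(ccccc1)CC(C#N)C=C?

Hydrogens are implicit in SMILES; fill each atom to its normal valence:
  5 × C (aromatic): 1 H each → 5
  2 × C: 2 H each → 4
  2 × C: 1 H each → 2
  1 × C: no H
  1 × C (aromatic): no H
  1 × N: no H
  Total hydrogens = 11.

11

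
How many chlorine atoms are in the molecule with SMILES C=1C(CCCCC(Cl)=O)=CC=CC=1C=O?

The symbol for chlorine appears 1 time in the SMILES.

1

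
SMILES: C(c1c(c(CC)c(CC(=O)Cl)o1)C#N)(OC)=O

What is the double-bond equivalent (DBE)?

7

Molecular formula from the SMILES: C11H10ClNO4.
DoU = (2C + 2 + N − H − X)/2 = (2·11 + 2 + 1 − 10 − 1)/2 = 14/2 = 7.
(Structurally: 1 ring(s) + 6 π bond(s) = 7.)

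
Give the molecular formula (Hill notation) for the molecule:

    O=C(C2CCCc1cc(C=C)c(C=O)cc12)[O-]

C14H13O3-

Heavy atoms from the SMILES: 14 C, 3 O.
Implicit hydrogens by atom environment:
  4 × C: 2 H each → 8
  4 × C (aromatic): no H
  3 × C: 1 H each → 3
  2 × C (aromatic): 1 H each → 2
  2 × O: no H
  1 × C: no H
  1 × O (charge -1): no H
  Total hydrogens = 13.
Net charge -1.
Molecular formula: C14H13O3-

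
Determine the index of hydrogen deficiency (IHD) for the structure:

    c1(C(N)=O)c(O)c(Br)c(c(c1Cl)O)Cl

5

Molecular formula from the SMILES: C7H4BrCl2NO3.
DoU = (2C + 2 + N − H − X)/2 = (2·7 + 2 + 1 − 4 − 3)/2 = 10/2 = 5.
(Structurally: 1 ring(s) + 4 π bond(s) = 5.)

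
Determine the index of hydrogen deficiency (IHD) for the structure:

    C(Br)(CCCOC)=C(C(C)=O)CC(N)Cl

Molecular formula from the SMILES: C10H17BrClNO2.
DoU = (2C + 2 + N − H − X)/2 = (2·10 + 2 + 1 − 17 − 2)/2 = 4/2 = 2.
(Structurally: 0 ring(s) + 2 π bond(s) = 2.)

2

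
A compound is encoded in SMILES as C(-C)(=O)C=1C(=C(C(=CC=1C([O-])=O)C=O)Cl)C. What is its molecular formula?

C11H8ClO4-

Heavy atoms from the SMILES: 11 C, 1 Cl, 4 O.
Implicit hydrogens by atom environment:
  5 × C (aromatic): no H
  3 × O: no H
  2 × C: 3 H each → 6
  2 × C: no H
  1 × C (aromatic): 1 H
  1 × C: 1 H
  1 × Cl: no H
  1 × O (charge -1): no H
  Total hydrogens = 8.
Net charge -1.
Molecular formula: C11H8ClO4-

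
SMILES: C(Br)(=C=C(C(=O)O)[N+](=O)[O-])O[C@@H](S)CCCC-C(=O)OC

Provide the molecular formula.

Heavy atoms from the SMILES: 1 Br, 11 C, 1 N, 7 O, 1 S.
Implicit hydrogens by atom environment:
  5 × C: no H
  5 × O: no H
  4 × C: 2 H each → 8
  1 × Br: no H
  1 × C: 3 H
  1 × C: 1 H
  1 × N (charge +1): no H
  1 × O: 1 H
  1 × O (charge -1): no H
  1 × S: 1 H
  Total hydrogens = 14.
Molecular formula: C11H14BrNO7S

C11H14BrNO7S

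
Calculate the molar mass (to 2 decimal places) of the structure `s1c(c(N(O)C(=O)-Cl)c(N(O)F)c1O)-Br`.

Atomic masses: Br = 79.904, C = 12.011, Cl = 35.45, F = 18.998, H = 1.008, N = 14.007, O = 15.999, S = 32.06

Molecular formula: C5H3BrClFN2O4S.
M = 1×79.904 + 5×12.011 + 1×35.45 + 1×18.998 + 3×1.008 + 2×14.007 + 4×15.999 + 1×32.06 = 321.50 g/mol.

321.50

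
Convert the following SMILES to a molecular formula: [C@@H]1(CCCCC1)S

C6H12S

Heavy atoms from the SMILES: 6 C, 1 S.
Implicit hydrogens by atom environment:
  5 × C: 2 H each → 10
  1 × C: 1 H
  1 × S: 1 H
  Total hydrogens = 12.
Molecular formula: C6H12S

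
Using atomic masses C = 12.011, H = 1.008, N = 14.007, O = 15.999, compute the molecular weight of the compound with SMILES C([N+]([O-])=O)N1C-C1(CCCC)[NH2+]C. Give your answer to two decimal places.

188.25

Molecular formula: C8H18N3O2+.
M = 8×12.011 + 18×1.008 + 3×14.007 + 2×15.999 = 188.25 g/mol.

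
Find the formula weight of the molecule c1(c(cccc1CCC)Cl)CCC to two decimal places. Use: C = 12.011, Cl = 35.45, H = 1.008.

196.72

Molecular formula: C12H17Cl.
M = 12×12.011 + 1×35.45 + 17×1.008 = 196.72 g/mol.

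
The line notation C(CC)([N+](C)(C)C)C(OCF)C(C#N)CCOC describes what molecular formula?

C13H26FN2O2+

Heavy atoms from the SMILES: 13 C, 1 F, 2 N, 2 O.
Implicit hydrogens by atom environment:
  5 × C: 3 H each → 15
  4 × C: 2 H each → 8
  3 × C: 1 H each → 3
  2 × O: no H
  1 × C: no H
  1 × F: no H
  1 × N (charge +1): no H
  1 × N: no H
  Total hydrogens = 26.
Net charge +1.
Molecular formula: C13H26FN2O2+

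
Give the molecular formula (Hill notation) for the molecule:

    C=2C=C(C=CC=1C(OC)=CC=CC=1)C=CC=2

C15H14O

Heavy atoms from the SMILES: 15 C, 1 O.
Implicit hydrogens by atom environment:
  9 × C (aromatic): 1 H each → 9
  3 × C (aromatic): no H
  2 × C: 1 H each → 2
  1 × C: 3 H
  1 × O: no H
  Total hydrogens = 14.
Molecular formula: C15H14O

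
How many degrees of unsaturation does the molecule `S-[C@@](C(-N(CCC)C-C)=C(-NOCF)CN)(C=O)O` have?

2

Molecular formula from the SMILES: C11H22FN3O3S.
DoU = (2C + 2 + N − H − X)/2 = (2·11 + 2 + 3 − 22 − 1)/2 = 4/2 = 2.
(Structurally: 0 ring(s) + 2 π bond(s) = 2.)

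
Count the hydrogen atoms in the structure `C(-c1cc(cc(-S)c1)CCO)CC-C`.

Hydrogens are implicit in SMILES; fill each atom to its normal valence:
  5 × C: 2 H each → 10
  3 × C (aromatic): 1 H each → 3
  3 × C (aromatic): no H
  1 × C: 3 H
  1 × O: 1 H
  1 × S: 1 H
  Total hydrogens = 18.

18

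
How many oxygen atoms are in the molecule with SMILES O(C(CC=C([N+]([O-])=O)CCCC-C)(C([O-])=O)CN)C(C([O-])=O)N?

7

The symbol for oxygen appears 7 times in the SMILES.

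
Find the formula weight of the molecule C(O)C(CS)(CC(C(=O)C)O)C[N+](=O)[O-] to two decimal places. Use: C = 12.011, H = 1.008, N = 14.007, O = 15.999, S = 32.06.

237.27

Molecular formula: C8H15NO5S.
M = 8×12.011 + 15×1.008 + 1×14.007 + 5×15.999 + 1×32.06 = 237.27 g/mol.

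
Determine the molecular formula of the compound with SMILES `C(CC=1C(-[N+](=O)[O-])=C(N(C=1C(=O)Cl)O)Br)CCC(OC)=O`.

C11H12BrClN2O6

Heavy atoms from the SMILES: 1 Br, 11 C, 1 Cl, 2 N, 6 O.
Implicit hydrogens by atom environment:
  4 × C: 2 H each → 8
  4 × C (aromatic): no H
  4 × O: no H
  2 × C: no H
  1 × Br: no H
  1 × C: 3 H
  1 × Cl: no H
  1 × N (aromatic): no H
  1 × N (charge +1): no H
  1 × O: 1 H
  1 × O (charge -1): no H
  Total hydrogens = 12.
Molecular formula: C11H12BrClN2O6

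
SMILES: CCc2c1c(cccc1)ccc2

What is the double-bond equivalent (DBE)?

7

Molecular formula from the SMILES: C12H12.
DoU = (2C + 2 + N − H − X)/2 = (2·12 + 2 + 0 − 12 − 0)/2 = 14/2 = 7.
(Structurally: 2 ring(s) + 5 π bond(s) = 7.)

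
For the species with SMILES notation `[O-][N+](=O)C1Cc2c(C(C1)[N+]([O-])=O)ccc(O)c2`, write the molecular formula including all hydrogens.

C10H10N2O5

Heavy atoms from the SMILES: 10 C, 2 N, 5 O.
Implicit hydrogens by atom environment:
  3 × C (aromatic): 1 H each → 3
  3 × C (aromatic): no H
  2 × C: 2 H each → 4
  2 × C: 1 H each → 2
  2 × N (charge +1): no H
  2 × O: no H
  2 × O (charge -1): no H
  1 × O: 1 H
  Total hydrogens = 10.
Molecular formula: C10H10N2O5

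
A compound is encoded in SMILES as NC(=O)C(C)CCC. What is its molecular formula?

Heavy atoms from the SMILES: 6 C, 1 N, 1 O.
Implicit hydrogens by atom environment:
  2 × C: 3 H each → 6
  2 × C: 2 H each → 4
  1 × C: 1 H
  1 × C: no H
  1 × N: 2 H
  1 × O: no H
  Total hydrogens = 13.
Molecular formula: C6H13NO

C6H13NO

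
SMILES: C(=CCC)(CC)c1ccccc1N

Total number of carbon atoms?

12

The symbol for carbon appears 12 times in the SMILES. Lowercase c denotes aromatic carbon and counts toward C.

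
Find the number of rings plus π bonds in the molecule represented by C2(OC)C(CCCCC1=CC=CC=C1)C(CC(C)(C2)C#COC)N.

Molecular formula from the SMILES: C21H31NO2.
DoU = (2C + 2 + N − H − X)/2 = (2·21 + 2 + 1 − 31 − 0)/2 = 14/2 = 7.
(Structurally: 2 ring(s) + 5 π bond(s) = 7.)

7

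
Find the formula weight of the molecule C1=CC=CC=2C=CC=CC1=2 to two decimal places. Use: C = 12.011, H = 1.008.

Molecular formula: C10H8.
M = 10×12.011 + 8×1.008 = 128.17 g/mol.

128.17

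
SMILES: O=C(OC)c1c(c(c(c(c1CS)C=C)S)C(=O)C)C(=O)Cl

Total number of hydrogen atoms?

Hydrogens are implicit in SMILES; fill each atom to its normal valence:
  6 × C (aromatic): no H
  4 × O: no H
  3 × C: no H
  2 × C: 3 H each → 6
  2 × C: 2 H each → 4
  2 × S: 1 H each → 2
  1 × C: 1 H
  1 × Cl: no H
  Total hydrogens = 13.

13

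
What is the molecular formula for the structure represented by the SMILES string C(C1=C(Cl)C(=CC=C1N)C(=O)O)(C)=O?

C9H8ClNO3

Heavy atoms from the SMILES: 9 C, 1 Cl, 1 N, 3 O.
Implicit hydrogens by atom environment:
  4 × C (aromatic): no H
  2 × C (aromatic): 1 H each → 2
  2 × C: no H
  2 × O: no H
  1 × C: 3 H
  1 × Cl: no H
  1 × N: 2 H
  1 × O: 1 H
  Total hydrogens = 8.
Molecular formula: C9H8ClNO3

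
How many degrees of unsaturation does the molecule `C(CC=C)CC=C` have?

2

Molecular formula from the SMILES: C7H12.
DoU = (2C + 2 + N − H − X)/2 = (2·7 + 2 + 0 − 12 − 0)/2 = 4/2 = 2.
(Structurally: 0 ring(s) + 2 π bond(s) = 2.)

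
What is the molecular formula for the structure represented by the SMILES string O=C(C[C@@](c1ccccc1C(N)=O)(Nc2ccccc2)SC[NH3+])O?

Heavy atoms from the SMILES: 17 C, 3 N, 3 O, 1 S.
Implicit hydrogens by atom environment:
  9 × C (aromatic): 1 H each → 9
  3 × C: no H
  3 × C (aromatic): no H
  2 × C: 2 H each → 4
  2 × O: no H
  1 × N (charge +1): 3 H
  1 × N: 2 H
  1 × N: 1 H
  1 × O: 1 H
  1 × S: no H
  Total hydrogens = 20.
Net charge +1.
Molecular formula: C17H20N3O3S+

C17H20N3O3S+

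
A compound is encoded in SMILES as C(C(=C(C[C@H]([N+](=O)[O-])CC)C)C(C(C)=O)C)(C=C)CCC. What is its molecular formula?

C17H29NO3

Heavy atoms from the SMILES: 17 C, 1 N, 3 O.
Implicit hydrogens by atom environment:
  5 × C: 3 H each → 15
  5 × C: 2 H each → 10
  4 × C: 1 H each → 4
  3 × C: no H
  2 × O: no H
  1 × N (charge +1): no H
  1 × O (charge -1): no H
  Total hydrogens = 29.
Molecular formula: C17H29NO3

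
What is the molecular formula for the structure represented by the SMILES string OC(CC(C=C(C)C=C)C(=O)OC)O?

C10H16O4

Heavy atoms from the SMILES: 10 C, 4 O.
Implicit hydrogens by atom environment:
  4 × C: 1 H each → 4
  2 × C: 3 H each → 6
  2 × C: 2 H each → 4
  2 × C: no H
  2 × O: 1 H each → 2
  2 × O: no H
  Total hydrogens = 16.
Molecular formula: C10H16O4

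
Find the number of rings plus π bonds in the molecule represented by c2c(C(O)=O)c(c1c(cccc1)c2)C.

8

Molecular formula from the SMILES: C12H10O2.
DoU = (2C + 2 + N − H − X)/2 = (2·12 + 2 + 0 − 10 − 0)/2 = 16/2 = 8.
(Structurally: 2 ring(s) + 6 π bond(s) = 8.)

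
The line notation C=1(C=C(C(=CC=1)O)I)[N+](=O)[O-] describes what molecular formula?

C6H4INO3

Heavy atoms from the SMILES: 6 C, 1 I, 1 N, 3 O.
Implicit hydrogens by atom environment:
  3 × C (aromatic): 1 H each → 3
  3 × C (aromatic): no H
  1 × I: no H
  1 × N (charge +1): no H
  1 × O: 1 H
  1 × O: no H
  1 × O (charge -1): no H
  Total hydrogens = 4.
Molecular formula: C6H4INO3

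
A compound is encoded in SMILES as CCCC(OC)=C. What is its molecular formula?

C6H12O

Heavy atoms from the SMILES: 6 C, 1 O.
Implicit hydrogens by atom environment:
  3 × C: 2 H each → 6
  2 × C: 3 H each → 6
  1 × C: no H
  1 × O: no H
  Total hydrogens = 12.
Molecular formula: C6H12O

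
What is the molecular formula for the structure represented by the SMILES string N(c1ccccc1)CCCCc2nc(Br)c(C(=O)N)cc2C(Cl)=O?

C17H17BrClN3O2

Heavy atoms from the SMILES: 1 Br, 17 C, 1 Cl, 3 N, 2 O.
Implicit hydrogens by atom environment:
  6 × C (aromatic): 1 H each → 6
  5 × C (aromatic): no H
  4 × C: 2 H each → 8
  2 × C: no H
  2 × O: no H
  1 × Br: no H
  1 × Cl: no H
  1 × N: 2 H
  1 × N: 1 H
  1 × N (aromatic): no H
  Total hydrogens = 17.
Molecular formula: C17H17BrClN3O2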